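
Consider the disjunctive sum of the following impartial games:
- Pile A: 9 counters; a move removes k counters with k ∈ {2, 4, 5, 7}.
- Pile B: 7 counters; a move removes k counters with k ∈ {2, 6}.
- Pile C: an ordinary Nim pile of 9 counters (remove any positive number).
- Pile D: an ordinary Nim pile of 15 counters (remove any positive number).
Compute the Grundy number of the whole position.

7

Build the Grundy sequence for pile A with g(k) = mex{g(k−s) : s ∈ {2, 4, 5, 7}, s ≤ k}:
k:     0  1  2  3  4  5  6  7  8  9
g(k):  0  0  1  1  2  2  3  3  4  0
So g(9) = 0.
Build the Grundy sequence for pile B with g(k) = mex{g(k−s) : s ∈ {2, 6}, s ≤ k}:
k:     0  1  2  3  4  5  6  7
g(k):  0  0  1  1  0  0  1  1
So g(7) = 1.
Pile C is a plain Nim pile of size 9, so its Grundy value is 9.
Pile D is a plain Nim pile of size 15, so its Grundy value is 15.
The value of a disjunctive sum is the nim-sum of the parts.
Combined value = 0 XOR 1 XOR 9 XOR 15 = 7.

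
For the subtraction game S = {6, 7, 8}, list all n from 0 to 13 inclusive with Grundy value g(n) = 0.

0, 1, 2, 3, 4, 5

Build the Grundy sequence with g(k) = mex{g(k−s) : s ∈ {6, 7, 8}, s ≤ k}:
g(0) = mex{} = 0
g(1) = mex{} = 0
g(2) = mex{} = 0
g(3) = mex{} = 0
g(4) = mex{} = 0
g(5) = mex{} = 0
g(6) = mex{0} = 1
g(7) = mex{0} = 1
g(8) = mex{0} = 1
g(9) = mex{0} = 1
g(10) = mex{0} = 1
g(11) = mex{0} = 1
g(12) = mex{0,1} = 2
g(13) = mex{0,1} = 2
The P-positions (g = 0) in 0..13 are 0, 1, 2, 3, 4, 5.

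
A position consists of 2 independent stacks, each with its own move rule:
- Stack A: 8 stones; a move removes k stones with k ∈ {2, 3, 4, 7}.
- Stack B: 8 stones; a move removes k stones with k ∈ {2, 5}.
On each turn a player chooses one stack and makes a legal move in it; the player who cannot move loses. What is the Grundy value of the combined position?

1

Grundy values for stack A (subtraction set {2, 3, 4, 7}):
k:     0  1  2  3  4  5  6  7  8
g(k):  0  0  1  1  2  2  0  3  1
So g(8) = 1.
For stack B, compute g(0), g(1), … with moves {2, 5}:
k:     0  1  2  3  4  5  6  7  8
g(k):  0  0  1  1  0  2  1  0  0
So g(8) = 0.
The value of a disjunctive sum is the nim-sum of the parts.
Combined value = 1 ⊕ 0 = 1.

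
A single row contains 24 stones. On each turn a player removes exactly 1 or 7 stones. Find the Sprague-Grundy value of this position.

0

Compute g(0), g(1), … for moves {1, 7}:
k:     0  1  2  3  4  5  6  7  8  9 10 11 12 13 14 15 16 17 18 19 20 21 22 23 24
g(k):  0  1  0  1  0  1  0  1  0  1  0  1  0  1  0  1  0  1  0  1  0  1  0  1  0
So g(24) = 0.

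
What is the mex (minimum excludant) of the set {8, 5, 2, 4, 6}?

0

0 is not in the set, so the mex is 0.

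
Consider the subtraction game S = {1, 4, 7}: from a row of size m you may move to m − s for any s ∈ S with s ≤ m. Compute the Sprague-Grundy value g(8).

0

Grundy values for subtraction set {1, 4, 7}:
k:     0  1  2  3  4  5  6  7  8
g(k):  0  1  0  1  2  0  1  2  0
So g(8) = 0.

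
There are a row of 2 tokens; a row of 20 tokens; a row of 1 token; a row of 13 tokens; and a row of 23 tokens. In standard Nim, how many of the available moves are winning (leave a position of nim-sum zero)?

1

In binary:
  00010  (2)
  10100  (20)
  00001  (1)
  01101  (13)
  10111  (23)
  -----
  01101  (13)
The overall nim-sum is X = 13. A row of size p has a winning move iff p XOR X < p (reduce it to p XOR X).
  2: 2 XOR 13 = 15 ≥ 2 — no move.
  20: 20 XOR 13 = 25 ≥ 20 — no move.
  1: 1 XOR 13 = 12 ≥ 1 — no move.
  13: 13 XOR 13 = 0 < 13 — winning move (to 0).
  23: 23 XOR 13 = 26 ≥ 23 — no move.
That gives 1 winning move.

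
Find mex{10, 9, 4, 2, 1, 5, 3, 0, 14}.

6

The values 0, 1, 2, 3, 4, 5 are all present; 6 is the first non-negative integer missing from the set.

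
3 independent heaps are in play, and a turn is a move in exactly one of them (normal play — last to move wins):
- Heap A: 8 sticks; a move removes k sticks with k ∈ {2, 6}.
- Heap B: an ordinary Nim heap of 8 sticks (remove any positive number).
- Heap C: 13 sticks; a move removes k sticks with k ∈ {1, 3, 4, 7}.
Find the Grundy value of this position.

11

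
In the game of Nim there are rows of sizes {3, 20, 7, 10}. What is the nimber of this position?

Nim-sum: 3 ⊕ 20 ⊕ 7 ⊕ 10 = 26.

26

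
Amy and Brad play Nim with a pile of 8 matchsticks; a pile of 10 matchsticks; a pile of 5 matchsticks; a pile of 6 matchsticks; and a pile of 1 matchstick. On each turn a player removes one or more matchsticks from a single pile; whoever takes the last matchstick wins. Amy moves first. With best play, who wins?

Nim-sum: 8 ^ 10 ^ 5 ^ 6 ^ 1 = 0.
The nim-sum is 0, so this is a P-position: the player to move is in a losing position under optimal play; Amy is about to move from it and so loses — Brad wins.

Brad wins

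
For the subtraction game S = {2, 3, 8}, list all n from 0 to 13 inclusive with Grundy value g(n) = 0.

Grundy values for subtraction set {2, 3, 8}:
k:     0  1  2  3  4  5  6  7  8  9 10 11 12 13
g(k):  0  0  1  1  2  0  0  1  1  2  0  0  1  1
The P-positions (g = 0) in 0..13 are 0, 1, 5, 6, 10, 11.

0, 1, 5, 6, 10, 11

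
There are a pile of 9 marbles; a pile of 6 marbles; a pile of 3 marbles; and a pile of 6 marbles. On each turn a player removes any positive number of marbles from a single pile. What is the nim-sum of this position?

10

Nim-sum: 9 ⊕ 6 ⊕ 3 ⊕ 6 = 10.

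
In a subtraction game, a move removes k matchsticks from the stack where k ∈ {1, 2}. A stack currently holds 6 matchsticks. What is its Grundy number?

Build the Grundy sequence with g(k) = mex{g(k−s) : s ∈ {1, 2}, s ≤ k}:
k:     0  1  2  3  4  5  6
g(k):  0  1  2  0  1  2  0
So g(6) = 0.

0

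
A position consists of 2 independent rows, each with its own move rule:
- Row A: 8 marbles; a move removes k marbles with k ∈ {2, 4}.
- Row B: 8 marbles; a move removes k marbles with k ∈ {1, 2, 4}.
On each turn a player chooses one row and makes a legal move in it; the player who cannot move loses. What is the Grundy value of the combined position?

Build the Grundy sequence for row A with g(k) = mex{g(k−s) : s ∈ {2, 4}, s ≤ k}:
g(0) = mex{} = 0
g(1) = mex{} = 0
g(2) = mex{0} = 1
g(3) = mex{0} = 1
g(4) = mex{0,1} = 2
g(5) = mex{0,1} = 2
g(6) = mex{1,2} = 0
g(7) = mex{1,2} = 0
g(8) = mex{0,2} = 1
So g(8) = 1.
Build the Grundy sequence for row B with g(k) = mex{g(k−s) : s ∈ {1, 2, 4}, s ≤ k}:
k:     0  1  2  3  4  5  6  7  8
g(k):  0  1  2  0  1  2  0  1  2
So g(8) = 2.
By the Sprague-Grundy theorem, the Grundy value of a sum of independent games is the XOR of the component values.
Combined value = 1 XOR 2 = 3.

3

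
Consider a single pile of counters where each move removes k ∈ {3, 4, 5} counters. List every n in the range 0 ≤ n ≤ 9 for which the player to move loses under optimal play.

0, 1, 2, 8, 9

Build the Grundy sequence with g(k) = mex{g(k−s) : s ∈ {3, 4, 5}, s ≤ k}:
g(0) = mex{} = 0
g(1) = mex{} = 0
g(2) = mex{} = 0
g(3) = mex{0} = 1
g(4) = mex{0} = 1
g(5) = mex{0} = 1
g(6) = mex{0,1} = 2
g(7) = mex{0,1} = 2
g(8) = mex{1} = 0
g(9) = mex{1,2} = 0
The P-positions (g = 0) in 0..9 are 0, 1, 2, 8, 9.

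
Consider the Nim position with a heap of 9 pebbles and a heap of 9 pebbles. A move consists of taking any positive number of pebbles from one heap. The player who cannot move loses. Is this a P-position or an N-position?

P-position

Compute the nim-sum pairwise:
9 XOR 9 = 0
The nim-sum is 0, so this is a P-position: the player to move is in a losing position under optimal play.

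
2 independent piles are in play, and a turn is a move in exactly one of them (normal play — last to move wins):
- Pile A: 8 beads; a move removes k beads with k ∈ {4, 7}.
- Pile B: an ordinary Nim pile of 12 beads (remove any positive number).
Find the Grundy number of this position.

14

For pile A, compute g(0), g(1), … with moves {4, 7}:
g(0) = mex{} = 0
g(1) = mex{} = 0
g(2) = mex{} = 0
g(3) = mex{} = 0
g(4) = mex{0} = 1
g(5) = mex{0} = 1
g(6) = mex{0} = 1
g(7) = mex{0} = 1
g(8) = mex{0,1} = 2
So g(8) = 2.
Pile B is a plain Nim pile of size 12, so its Grundy value is 12.
The value of a disjunctive sum is the nim-sum of the parts.
Combined value = 2 XOR 12 = 14.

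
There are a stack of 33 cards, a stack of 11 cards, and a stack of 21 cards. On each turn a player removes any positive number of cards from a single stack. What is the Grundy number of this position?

63

Bitwise XOR of the heap sizes:
  100001  (33)
  001011  (11)
  010101  (21)
  ------
  111111  (63)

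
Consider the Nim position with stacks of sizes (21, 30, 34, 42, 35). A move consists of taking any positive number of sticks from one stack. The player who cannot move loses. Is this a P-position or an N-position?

Compute the nim-sum pairwise:
21 ⊕ 30 = 11
11 ⊕ 34 = 41
41 ⊕ 42 = 3
3 ⊕ 35 = 32
The nim-sum is 32 ≠ 0, so this is an N-position: the player to move can win.

N-position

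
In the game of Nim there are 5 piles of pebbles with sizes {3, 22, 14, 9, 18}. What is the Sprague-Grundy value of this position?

Compute the nim-sum pairwise:
3 ^ 22 = 21
21 ^ 14 = 27
27 ^ 9 = 18
18 ^ 18 = 0

0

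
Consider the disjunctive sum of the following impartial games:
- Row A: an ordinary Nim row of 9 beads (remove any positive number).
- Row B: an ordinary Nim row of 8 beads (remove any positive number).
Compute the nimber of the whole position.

Row A is a plain Nim row of size 9, so its Grundy value is 9.
Row B is a plain Nim row of size 8, so its Grundy value is 8.
By the Sprague-Grundy theorem, the Grundy value of a sum of independent games is the XOR of the component values.
Combined value = 9 ⊕ 8 = 1.

1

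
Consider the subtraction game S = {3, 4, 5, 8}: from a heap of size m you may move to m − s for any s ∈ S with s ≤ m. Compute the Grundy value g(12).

0

Grundy values for subtraction set {3, 4, 5, 8}:
g(0) = mex{} = 0
g(1) = mex{} = 0
g(2) = mex{} = 0
g(3) = mex{0} = 1
g(4) = mex{0} = 1
g(5) = mex{0} = 1
g(6) = mex{0,1} = 2
g(7) = mex{0,1} = 2
g(8) = mex{0,1} = 2
g(9) = mex{0,1,2} = 3
g(10) = mex{0,1,2} = 3
g(11) = mex{1,2} = 0
g(12) = mex{1,2,3} = 0
So g(12) = 0.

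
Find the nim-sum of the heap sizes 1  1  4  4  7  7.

Nim-sum: 1 ⊕ 1 ⊕ 4 ⊕ 4 ⊕ 7 ⊕ 7 = 0.

0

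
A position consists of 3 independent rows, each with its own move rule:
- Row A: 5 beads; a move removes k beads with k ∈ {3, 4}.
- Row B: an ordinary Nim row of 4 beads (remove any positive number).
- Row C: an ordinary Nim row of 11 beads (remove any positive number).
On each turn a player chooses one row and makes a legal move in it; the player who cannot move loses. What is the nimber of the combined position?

Grundy values for row A (subtraction set {3, 4}):
g(0) = mex{} = 0
g(1) = mex{} = 0
g(2) = mex{} = 0
g(3) = mex{0} = 1
g(4) = mex{0} = 1
g(5) = mex{0} = 1
So g(5) = 1.
Row B is a plain Nim row of size 4, so its Grundy value is 4.
Row C is a plain Nim row of size 11, so its Grundy value is 11.
The value of a disjunctive sum is the nim-sum of the parts.
Combined value = 1 XOR 4 XOR 11 = 14.

14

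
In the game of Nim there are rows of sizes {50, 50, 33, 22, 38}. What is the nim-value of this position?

17

Nim-sum: 50 ⊕ 50 ⊕ 33 ⊕ 22 ⊕ 38 = 17.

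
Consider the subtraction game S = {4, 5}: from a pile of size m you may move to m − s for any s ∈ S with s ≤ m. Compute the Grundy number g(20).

0

Grundy values for subtraction set {4, 5}:
k:     0  1  2  3  4  5  6  7  8  9 10 11 12 13 14 15 16 17 18 19 20
g(k):  0  0  0  0  1  1  1  1  2  0  0  0  0  1  1  1  1  2  0  0  0
So g(20) = 0.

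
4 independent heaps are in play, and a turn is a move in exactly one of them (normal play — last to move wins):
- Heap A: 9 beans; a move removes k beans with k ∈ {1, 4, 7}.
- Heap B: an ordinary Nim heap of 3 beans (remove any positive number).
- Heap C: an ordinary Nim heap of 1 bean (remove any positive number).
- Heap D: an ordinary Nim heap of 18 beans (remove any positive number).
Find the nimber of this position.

For heap A, compute g(0), g(1), … with moves {1, 4, 7}:
g(0) = mex{} = 0
g(1) = mex{0} = 1
g(2) = mex{1} = 0
g(3) = mex{0} = 1
g(4) = mex{0,1} = 2
g(5) = mex{1,2} = 0
g(6) = mex{0} = 1
g(7) = mex{0,1} = 2
g(8) = mex{1,2} = 0
g(9) = mex{0} = 1
So g(9) = 1.
Heap B is a plain Nim heap of size 3, so its Grundy value is 3.
Heap C is a plain Nim heap of size 1, so its Grundy value is 1.
Heap D is a plain Nim heap of size 18, so its Grundy value is 18.
The value of a disjunctive sum is the nim-sum of the parts.
Combined value = 1 ⊕ 3 ⊕ 1 ⊕ 18 = 17.

17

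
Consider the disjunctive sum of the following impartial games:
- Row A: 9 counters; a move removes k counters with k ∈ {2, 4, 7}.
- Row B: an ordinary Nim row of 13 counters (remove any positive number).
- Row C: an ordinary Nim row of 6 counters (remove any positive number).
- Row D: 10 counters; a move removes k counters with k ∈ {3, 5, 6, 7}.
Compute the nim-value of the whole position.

11

Grundy values for row A (subtraction set {2, 4, 7}):
g(0) = mex{} = 0
g(1) = mex{} = 0
g(2) = mex{0} = 1
g(3) = mex{0} = 1
g(4) = mex{0,1} = 2
g(5) = mex{0,1} = 2
g(6) = mex{1,2} = 0
g(7) = mex{0,1,2} = 3
g(8) = mex{0,2} = 1
g(9) = mex{1,2,3} = 0
So g(9) = 0.
Row B is a plain Nim row of size 13, so its Grundy value is 13.
Row C is a plain Nim row of size 6, so its Grundy value is 6.
Build the Grundy sequence for row D with g(k) = mex{g(k−s) : s ∈ {3, 5, 6, 7}, s ≤ k}:
g(0) = mex{} = 0
g(1) = mex{} = 0
g(2) = mex{} = 0
g(3) = mex{0} = 1
g(4) = mex{0} = 1
g(5) = mex{0} = 1
g(6) = mex{0,1} = 2
g(7) = mex{0,1} = 2
g(8) = mex{0,1} = 2
g(9) = mex{0,1,2} = 3
g(10) = mex{1,2} = 0
So g(10) = 0.
By the Sprague-Grundy theorem, the Grundy value of a sum of independent games is the XOR of the component values.
Combined value = 0 ⊕ 13 ⊕ 6 ⊕ 0 = 11.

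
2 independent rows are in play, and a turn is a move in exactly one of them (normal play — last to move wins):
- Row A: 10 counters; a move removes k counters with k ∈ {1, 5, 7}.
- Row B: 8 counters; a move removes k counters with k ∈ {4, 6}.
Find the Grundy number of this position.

2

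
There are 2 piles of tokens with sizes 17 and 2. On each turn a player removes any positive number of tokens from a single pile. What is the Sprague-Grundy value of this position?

19

Compute the nim-sum pairwise:
17 XOR 2 = 19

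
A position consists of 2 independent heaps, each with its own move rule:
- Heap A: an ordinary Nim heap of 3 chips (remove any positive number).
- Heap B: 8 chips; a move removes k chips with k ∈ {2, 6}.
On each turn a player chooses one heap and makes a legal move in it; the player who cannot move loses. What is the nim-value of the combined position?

3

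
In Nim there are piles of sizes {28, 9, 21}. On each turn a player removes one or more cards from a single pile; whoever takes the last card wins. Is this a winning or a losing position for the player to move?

Losing position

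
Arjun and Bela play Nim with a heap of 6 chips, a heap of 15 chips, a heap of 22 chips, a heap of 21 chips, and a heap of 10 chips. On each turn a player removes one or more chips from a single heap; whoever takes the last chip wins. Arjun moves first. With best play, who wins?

Nim-sum: 6 ^ 15 ^ 22 ^ 21 ^ 10 = 0.
The nim-sum is 0, so this is a P-position: the player to move is in a losing position under optimal play; Arjun is about to move from it and so loses — Bela wins.

Bela wins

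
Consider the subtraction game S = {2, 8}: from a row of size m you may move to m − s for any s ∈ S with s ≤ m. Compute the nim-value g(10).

Build the Grundy sequence with g(k) = mex{g(k−s) : s ∈ {2, 8}, s ≤ k}:
k:     0  1  2  3  4  5  6  7  8  9 10
g(k):  0  0  1  1  0  0  1  1  2  2  0
So g(10) = 0.

0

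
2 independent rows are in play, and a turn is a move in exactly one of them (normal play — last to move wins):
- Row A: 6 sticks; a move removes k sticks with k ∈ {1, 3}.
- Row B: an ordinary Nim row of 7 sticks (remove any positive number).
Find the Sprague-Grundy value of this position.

For row A, compute g(0), g(1), … with moves {1, 3}:
k:     0  1  2  3  4  5  6
g(k):  0  1  0  1  0  1  0
So g(6) = 0.
Row B is a plain Nim row of size 7, so its Grundy value is 7.
The value of a disjunctive sum is the nim-sum of the parts.
Combined value = 0 XOR 7 = 7.

7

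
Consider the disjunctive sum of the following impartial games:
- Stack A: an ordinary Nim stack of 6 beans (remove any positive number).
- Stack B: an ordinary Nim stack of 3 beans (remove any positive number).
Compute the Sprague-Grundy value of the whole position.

Stack A is a plain Nim stack of size 6, so its Grundy value is 6.
Stack B is a plain Nim stack of size 3, so its Grundy value is 3.
By the Sprague-Grundy theorem, the Grundy value of a sum of independent games is the XOR of the component values.
Combined value = 6 XOR 3 = 5.

5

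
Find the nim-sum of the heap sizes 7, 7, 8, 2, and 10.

Compute the nim-sum pairwise:
7 ^ 7 = 0
0 ^ 8 = 8
8 ^ 2 = 10
10 ^ 10 = 0

0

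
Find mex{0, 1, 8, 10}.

2

The values 0, 1 are all present; 2 is the first non-negative integer missing from the set.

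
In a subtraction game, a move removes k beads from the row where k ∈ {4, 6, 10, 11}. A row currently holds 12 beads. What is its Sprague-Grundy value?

3

Build the Grundy sequence with g(k) = mex{g(k−s) : s ∈ {4, 6, 10, 11}, s ≤ k}:
g(0) = mex{} = 0
g(1) = mex{} = 0
g(2) = mex{} = 0
g(3) = mex{} = 0
g(4) = mex{0} = 1
g(5) = mex{0} = 1
g(6) = mex{0} = 1
g(7) = mex{0} = 1
g(8) = mex{0,1} = 2
g(9) = mex{0,1} = 2
g(10) = mex{0,1} = 2
g(11) = mex{0,1} = 2
g(12) = mex{0,1,2} = 3
So g(12) = 3.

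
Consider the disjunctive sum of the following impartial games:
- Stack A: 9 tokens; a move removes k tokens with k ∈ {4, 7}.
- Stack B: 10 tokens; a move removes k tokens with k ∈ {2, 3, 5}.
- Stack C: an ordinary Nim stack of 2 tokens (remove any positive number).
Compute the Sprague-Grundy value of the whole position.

Grundy values for stack A (subtraction set {4, 7}):
g(0) = mex{} = 0
g(1) = mex{} = 0
g(2) = mex{} = 0
g(3) = mex{} = 0
g(4) = mex{0} = 1
g(5) = mex{0} = 1
g(6) = mex{0} = 1
g(7) = mex{0} = 1
g(8) = mex{0,1} = 2
g(9) = mex{0,1} = 2
So g(9) = 2.
Grundy values for stack B (subtraction set {2, 3, 5}):
g(0) = mex{} = 0
g(1) = mex{} = 0
g(2) = mex{0} = 1
g(3) = mex{0} = 1
g(4) = mex{0,1} = 2
g(5) = mex{0,1} = 2
g(6) = mex{0,1,2} = 3
g(7) = mex{1,2} = 0
g(8) = mex{1,2,3} = 0
g(9) = mex{0,2,3} = 1
g(10) = mex{0,2} = 1
So g(10) = 1.
Stack C is a plain Nim stack of size 2, so its Grundy value is 2.
By the Sprague-Grundy theorem, the Grundy value of a sum of independent games is the XOR of the component values.
Combined value = 2 ⊕ 1 ⊕ 2 = 1.

1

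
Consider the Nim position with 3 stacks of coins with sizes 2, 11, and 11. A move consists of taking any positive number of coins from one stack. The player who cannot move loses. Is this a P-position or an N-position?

Nim-sum: 2 XOR 11 XOR 11 = 2.
The nim-sum is 2 ≠ 0, so this is an N-position: the player to move can win.

N-position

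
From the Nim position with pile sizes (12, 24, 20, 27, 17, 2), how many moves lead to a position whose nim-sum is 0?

Nim-sum: 12 XOR 24 XOR 20 XOR 27 XOR 17 XOR 2 = 8.
The overall nim-sum is X = 8. A pile of size p has a winning move iff p XOR X < p (reduce it to p XOR X).
  12: 12 XOR 8 = 4 < 12 — winning move (to 4).
  24: 24 XOR 8 = 16 < 24 — winning move (to 16).
  20: 20 XOR 8 = 28 ≥ 20 — no move.
  27: 27 XOR 8 = 19 < 27 — winning move (to 19).
  17: 17 XOR 8 = 25 ≥ 17 — no move.
  2: 2 XOR 8 = 10 ≥ 2 — no move.
That gives 3 winning moves.

3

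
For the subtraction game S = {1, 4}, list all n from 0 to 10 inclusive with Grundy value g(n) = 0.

0, 2, 5, 7, 10

Grundy values for subtraction set {1, 4}:
g(0) = mex{} = 0
g(1) = mex{0} = 1
g(2) = mex{1} = 0
g(3) = mex{0} = 1
g(4) = mex{0,1} = 2
g(5) = mex{1,2} = 0
g(6) = mex{0} = 1
g(7) = mex{1} = 0
g(8) = mex{0,2} = 1
g(9) = mex{0,1} = 2
g(10) = mex{1,2} = 0
The P-positions (g = 0) in 0..10 are 0, 2, 5, 7, 10.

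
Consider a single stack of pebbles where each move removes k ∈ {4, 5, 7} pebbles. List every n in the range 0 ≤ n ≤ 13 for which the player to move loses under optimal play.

0, 1, 2, 3, 11, 12, 13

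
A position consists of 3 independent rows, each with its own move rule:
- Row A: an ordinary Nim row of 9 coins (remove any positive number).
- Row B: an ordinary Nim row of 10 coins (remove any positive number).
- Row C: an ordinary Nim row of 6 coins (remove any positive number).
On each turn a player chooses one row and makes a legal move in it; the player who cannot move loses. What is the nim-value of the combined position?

Row A is a plain Nim row of size 9, so its Grundy value is 9.
Row B is a plain Nim row of size 10, so its Grundy value is 10.
Row C is a plain Nim row of size 6, so its Grundy value is 6.
By the Sprague-Grundy theorem, the Grundy value of a sum of independent games is the XOR of the component values.
Combined value = 9 XOR 10 XOR 6 = 5.

5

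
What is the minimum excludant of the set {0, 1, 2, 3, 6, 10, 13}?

The values 0, 1, 2, 3 are all present; 4 is the first non-negative integer missing from the set.

4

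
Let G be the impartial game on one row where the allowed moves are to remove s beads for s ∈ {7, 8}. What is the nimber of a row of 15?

Build the Grundy sequence with g(k) = mex{g(k−s) : s ∈ {7, 8}, s ≤ k}:
k:     0  1  2  3  4  5  6  7  8  9 10 11 12 13 14 15
g(k):  0  0  0  0  0  0  0  1  1  1  1  1  1  1  2  0
So g(15) = 0.

0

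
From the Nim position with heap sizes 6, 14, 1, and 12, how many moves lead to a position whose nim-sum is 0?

Compute the nim-sum pairwise:
6 XOR 14 = 8
8 XOR 1 = 9
9 XOR 12 = 5
The overall nim-sum is X = 5. A heap of size p has a winning move iff p XOR X < p (reduce it to p XOR X).
  6: 6 XOR 5 = 3 < 6 — winning move (to 3).
  14: 14 XOR 5 = 11 < 14 — winning move (to 11).
  1: 1 XOR 5 = 4 ≥ 1 — no move.
  12: 12 XOR 5 = 9 < 12 — winning move (to 9).
That gives 3 winning moves.

3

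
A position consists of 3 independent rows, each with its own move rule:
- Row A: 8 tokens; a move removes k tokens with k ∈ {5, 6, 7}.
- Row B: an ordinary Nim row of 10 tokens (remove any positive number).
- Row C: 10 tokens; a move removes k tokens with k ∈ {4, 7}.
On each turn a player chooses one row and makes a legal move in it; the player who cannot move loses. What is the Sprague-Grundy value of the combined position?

9

For row A, compute g(0), g(1), … with moves {5, 6, 7}:
k:     0  1  2  3  4  5  6  7  8
g(k):  0  0  0  0  0  1  1  1  1
So g(8) = 1.
Row B is a plain Nim row of size 10, so its Grundy value is 10.
Grundy values for row C (subtraction set {4, 7}):
k:     0  1  2  3  4  5  6  7  8  9 10
g(k):  0  0  0  0  1  1  1  1  2  2  2
So g(10) = 2.
The value of a disjunctive sum is the nim-sum of the parts.
Combined value = 1 ⊕ 10 ⊕ 2 = 9.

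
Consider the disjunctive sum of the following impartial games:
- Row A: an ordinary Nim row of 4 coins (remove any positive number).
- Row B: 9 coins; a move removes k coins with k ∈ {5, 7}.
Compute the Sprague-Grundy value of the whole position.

Row A is a plain Nim row of size 4, so its Grundy value is 4.
Build the Grundy sequence for row B with g(k) = mex{g(k−s) : s ∈ {5, 7}, s ≤ k}:
g(0) = mex{} = 0
g(1) = mex{} = 0
g(2) = mex{} = 0
g(3) = mex{} = 0
g(4) = mex{} = 0
g(5) = mex{0} = 1
g(6) = mex{0} = 1
g(7) = mex{0} = 1
g(8) = mex{0} = 1
g(9) = mex{0} = 1
So g(9) = 1.
The value of a disjunctive sum is the nim-sum of the parts.
Combined value = 4 XOR 1 = 5.

5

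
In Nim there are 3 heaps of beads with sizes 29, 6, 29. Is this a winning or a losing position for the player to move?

Winning position

Compute the nim-sum pairwise:
29 ^ 6 = 27
27 ^ 29 = 6
The nim-sum is 6 ≠ 0, so this is an N-position: the player to move can win.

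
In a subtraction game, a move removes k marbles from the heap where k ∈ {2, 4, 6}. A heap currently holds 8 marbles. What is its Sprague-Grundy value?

Compute g(0), g(1), … for moves {2, 4, 6}:
g(0) = mex{} = 0
g(1) = mex{} = 0
g(2) = mex{0} = 1
g(3) = mex{0} = 1
g(4) = mex{0,1} = 2
g(5) = mex{0,1} = 2
g(6) = mex{0,1,2} = 3
g(7) = mex{0,1,2} = 3
g(8) = mex{1,2,3} = 0
So g(8) = 0.

0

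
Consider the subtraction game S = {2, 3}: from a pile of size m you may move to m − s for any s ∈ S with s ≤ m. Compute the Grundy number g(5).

Build the Grundy sequence with g(k) = mex{g(k−s) : s ∈ {2, 3}, s ≤ k}:
k:     0  1  2  3  4  5
g(k):  0  0  1  1  2  0
So g(5) = 0.

0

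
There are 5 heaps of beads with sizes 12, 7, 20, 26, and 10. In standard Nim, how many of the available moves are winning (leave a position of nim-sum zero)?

Nim-sum: 12 XOR 7 XOR 20 XOR 26 XOR 10 = 15.
The overall nim-sum is X = 15. A heap of size p has a winning move iff p XOR X < p (reduce it to p XOR X).
  12: 12 XOR 15 = 3 < 12 — winning move (to 3).
  7: 7 XOR 15 = 8 ≥ 7 — no move.
  20: 20 XOR 15 = 27 ≥ 20 — no move.
  26: 26 XOR 15 = 21 < 26 — winning move (to 21).
  10: 10 XOR 15 = 5 < 10 — winning move (to 5).
That gives 3 winning moves.

3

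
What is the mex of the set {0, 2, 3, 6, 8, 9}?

1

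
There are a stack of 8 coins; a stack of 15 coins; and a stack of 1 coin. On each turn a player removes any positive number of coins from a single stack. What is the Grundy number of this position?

6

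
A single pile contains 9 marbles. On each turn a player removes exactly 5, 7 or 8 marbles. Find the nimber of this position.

1

Build the Grundy sequence with g(k) = mex{g(k−s) : s ∈ {5, 7, 8}, s ≤ k}:
k:     0  1  2  3  4  5  6  7  8  9
g(k):  0  0  0  0  0  1  1  1  1  1
So g(9) = 1.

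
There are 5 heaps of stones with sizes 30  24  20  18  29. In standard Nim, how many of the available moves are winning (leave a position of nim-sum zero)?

Compute the nim-sum pairwise:
30 XOR 24 = 6
6 XOR 20 = 18
18 XOR 18 = 0
0 XOR 29 = 29
The overall nim-sum is X = 29. A heap of size p has a winning move iff p XOR X < p (reduce it to p XOR X).
  30: 30 XOR 29 = 3 < 30 — winning move (to 3).
  24: 24 XOR 29 = 5 < 24 — winning move (to 5).
  20: 20 XOR 29 = 9 < 20 — winning move (to 9).
  18: 18 XOR 29 = 15 < 18 — winning move (to 15).
  29: 29 XOR 29 = 0 < 29 — winning move (to 0).
That gives 5 winning moves.

5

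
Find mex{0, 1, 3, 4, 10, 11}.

2

The values 0, 1 are all present; 2 is the first non-negative integer missing from the set.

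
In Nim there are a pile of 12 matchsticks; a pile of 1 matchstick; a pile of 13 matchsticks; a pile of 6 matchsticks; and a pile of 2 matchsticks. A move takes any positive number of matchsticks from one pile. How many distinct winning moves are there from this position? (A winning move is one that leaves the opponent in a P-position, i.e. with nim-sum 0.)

Compute the nim-sum pairwise:
12 XOR 1 = 13
13 XOR 13 = 0
0 XOR 6 = 6
6 XOR 2 = 4
The overall nim-sum is X = 4. A pile of size p has a winning move iff p XOR X < p (reduce it to p XOR X).
  12: 12 XOR 4 = 8 < 12 — winning move (to 8).
  1: 1 XOR 4 = 5 ≥ 1 — no move.
  13: 13 XOR 4 = 9 < 13 — winning move (to 9).
  6: 6 XOR 4 = 2 < 6 — winning move (to 2).
  2: 2 XOR 4 = 6 ≥ 2 — no move.
That gives 3 winning moves.

3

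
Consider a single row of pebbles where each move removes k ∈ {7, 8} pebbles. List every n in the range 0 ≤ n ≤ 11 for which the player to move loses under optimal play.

0, 1, 2, 3, 4, 5, 6

Compute g(0), g(1), … for moves {7, 8}:
g(0) = mex{} = 0
g(1) = mex{} = 0
g(2) = mex{} = 0
g(3) = mex{} = 0
g(4) = mex{} = 0
g(5) = mex{} = 0
g(6) = mex{} = 0
g(7) = mex{0} = 1
g(8) = mex{0} = 1
g(9) = mex{0} = 1
g(10) = mex{0} = 1
g(11) = mex{0} = 1
The P-positions (g = 0) in 0..11 are 0, 1, 2, 3, 4, 5, 6.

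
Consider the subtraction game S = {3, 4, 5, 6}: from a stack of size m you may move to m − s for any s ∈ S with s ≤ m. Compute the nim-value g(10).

0

Compute g(0), g(1), … for moves {3, 4, 5, 6}:
g(0) = mex{} = 0
g(1) = mex{} = 0
g(2) = mex{} = 0
g(3) = mex{0} = 1
g(4) = mex{0} = 1
g(5) = mex{0} = 1
g(6) = mex{0,1} = 2
g(7) = mex{0,1} = 2
g(8) = mex{0,1} = 2
g(9) = mex{1,2} = 0
g(10) = mex{1,2} = 0
So g(10) = 0.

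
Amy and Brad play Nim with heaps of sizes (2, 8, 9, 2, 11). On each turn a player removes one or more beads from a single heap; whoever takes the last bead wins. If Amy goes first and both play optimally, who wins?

Amy wins

Write each in binary and XOR column by column:
  0010  (2)
  1000  (8)
  1001  (9)
  0010  (2)
  1011  (11)
  ----
  1010  (10)
The nim-sum is 10 ≠ 0, so this is an N-position: the player to move can win; Amy has a winning move.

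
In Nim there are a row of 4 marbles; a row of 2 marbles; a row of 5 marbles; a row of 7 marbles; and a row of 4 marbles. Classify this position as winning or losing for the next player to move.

Losing position

Nim-sum: 4 XOR 2 XOR 5 XOR 7 XOR 4 = 0.
The nim-sum is 0, so this is a P-position: the player to move is in a losing position under optimal play.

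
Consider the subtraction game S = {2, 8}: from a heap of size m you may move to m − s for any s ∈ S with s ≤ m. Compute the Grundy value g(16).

1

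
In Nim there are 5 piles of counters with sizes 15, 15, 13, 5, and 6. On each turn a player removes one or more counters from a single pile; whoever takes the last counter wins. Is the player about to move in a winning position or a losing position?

Winning position

Compute the nim-sum pairwise:
15 ⊕ 15 = 0
0 ⊕ 13 = 13
13 ⊕ 5 = 8
8 ⊕ 6 = 14
The nim-sum is 14 ≠ 0, so this is an N-position: the player to move can win.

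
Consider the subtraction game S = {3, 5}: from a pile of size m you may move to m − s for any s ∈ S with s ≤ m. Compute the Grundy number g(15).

Compute g(0), g(1), … for moves {3, 5}:
k:     0  1  2  3  4  5  6  7  8  9 10 11 12 13 14 15
g(k):  0  0  0  1  1  1  2  2  0  0  0  1  1  1  2  2
So g(15) = 2.

2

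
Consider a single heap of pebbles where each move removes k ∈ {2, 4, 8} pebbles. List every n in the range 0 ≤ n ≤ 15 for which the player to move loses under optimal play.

0, 1, 6, 7, 12, 13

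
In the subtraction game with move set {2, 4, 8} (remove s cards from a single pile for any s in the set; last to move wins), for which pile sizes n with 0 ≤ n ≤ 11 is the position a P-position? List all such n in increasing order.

Compute g(0), g(1), … for moves {2, 4, 8}:
k:     0  1  2  3  4  5  6  7  8  9 10 11
g(k):  0  0  1  1  2  2  0  0  1  1  2  2
The P-positions (g = 0) in 0..11 are 0, 1, 6, 7.

0, 1, 6, 7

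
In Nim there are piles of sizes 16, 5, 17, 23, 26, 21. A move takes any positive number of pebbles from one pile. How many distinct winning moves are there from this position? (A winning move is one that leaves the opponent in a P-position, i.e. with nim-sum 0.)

5

Nim-sum: 16 ⊕ 5 ⊕ 17 ⊕ 23 ⊕ 26 ⊕ 21 = 28.
The overall nim-sum is X = 28. A pile of size p has a winning move iff p XOR X < p (reduce it to p XOR X).
  16: 16 XOR 28 = 12 < 16 — winning move (to 12).
  5: 5 XOR 28 = 25 ≥ 5 — no move.
  17: 17 XOR 28 = 13 < 17 — winning move (to 13).
  23: 23 XOR 28 = 11 < 23 — winning move (to 11).
  26: 26 XOR 28 = 6 < 26 — winning move (to 6).
  21: 21 XOR 28 = 9 < 21 — winning move (to 9).
That gives 5 winning moves.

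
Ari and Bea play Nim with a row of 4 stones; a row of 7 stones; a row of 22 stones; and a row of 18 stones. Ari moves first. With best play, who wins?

Compute the nim-sum pairwise:
4 ^ 7 = 3
3 ^ 22 = 21
21 ^ 18 = 7
The nim-sum is 7 ≠ 0, so this is an N-position: the player to move can win; Ari has a winning move.

Ari wins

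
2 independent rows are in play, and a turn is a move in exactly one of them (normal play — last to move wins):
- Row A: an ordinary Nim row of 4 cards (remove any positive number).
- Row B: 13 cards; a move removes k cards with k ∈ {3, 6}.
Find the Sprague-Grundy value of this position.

5

Row A is a plain Nim row of size 4, so its Grundy value is 4.
Grundy values for row B (subtraction set {3, 6}):
k:     0  1  2  3  4  5  6  7  8  9 10 11 12 13
g(k):  0  0  0  1  1  1  2  2  2  0  0  0  1  1
So g(13) = 1.
By the Sprague-Grundy theorem, the Grundy value of a sum of independent games is the XOR of the component values.
Combined value = 4 XOR 1 = 5.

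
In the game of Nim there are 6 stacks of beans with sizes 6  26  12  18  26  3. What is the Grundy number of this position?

Compute the nim-sum pairwise:
6 XOR 26 = 28
28 XOR 12 = 16
16 XOR 18 = 2
2 XOR 26 = 24
24 XOR 3 = 27

27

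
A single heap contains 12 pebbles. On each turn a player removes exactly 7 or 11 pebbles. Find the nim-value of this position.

Compute g(0), g(1), … for moves {7, 11}:
k:     0  1  2  3  4  5  6  7  8  9 10 11 12
g(k):  0  0  0  0  0  0  0  1  1  1  1  1  1
So g(12) = 1.

1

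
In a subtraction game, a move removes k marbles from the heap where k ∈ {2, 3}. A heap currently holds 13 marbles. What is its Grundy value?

1

Compute g(0), g(1), … for moves {2, 3}:
g(0) = mex{} = 0
g(1) = mex{} = 0
g(2) = mex{0} = 1
g(3) = mex{0} = 1
g(4) = mex{0,1} = 2
g(5) = mex{1} = 0
g(6) = mex{1,2} = 0
g(7) = mex{0,2} = 1
g(8) = mex{0} = 1
g(9) = mex{0,1} = 2
g(10) = mex{1} = 0
g(11) = mex{1,2} = 0
g(12) = mex{0,2} = 1
g(13) = mex{0} = 1
So g(13) = 1.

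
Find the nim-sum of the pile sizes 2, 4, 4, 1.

3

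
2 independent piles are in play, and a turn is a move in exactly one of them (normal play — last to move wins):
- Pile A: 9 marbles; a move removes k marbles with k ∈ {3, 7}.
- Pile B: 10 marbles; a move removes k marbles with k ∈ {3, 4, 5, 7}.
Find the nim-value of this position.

Build the Grundy sequence for pile A with g(k) = mex{g(k−s) : s ∈ {3, 7}, s ≤ k}:
k:     0  1  2  3  4  5  6  7  8  9
g(k):  0  0  0  1  1  1  0  2  2  1
So g(9) = 1.
Grundy values for pile B (subtraction set {3, 4, 5, 7}):
k:     0  1  2  3  4  5  6  7  8  9 10
g(k):  0  0  0  1  1  1  2  2  2  3  0
So g(10) = 0.
By the Sprague-Grundy theorem, the Grundy value of a sum of independent games is the XOR of the component values.
Combined value = 1 ⊕ 0 = 1.

1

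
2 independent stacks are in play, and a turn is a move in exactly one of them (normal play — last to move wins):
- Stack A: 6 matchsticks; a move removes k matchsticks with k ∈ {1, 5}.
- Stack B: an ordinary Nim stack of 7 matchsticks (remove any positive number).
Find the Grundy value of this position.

7

Grundy values for stack A (subtraction set {1, 5}):
g(0) = mex{} = 0
g(1) = mex{0} = 1
g(2) = mex{1} = 0
g(3) = mex{0} = 1
g(4) = mex{1} = 0
g(5) = mex{0} = 1
g(6) = mex{1} = 0
So g(6) = 0.
Stack B is a plain Nim stack of size 7, so its Grundy value is 7.
By the Sprague-Grundy theorem, the Grundy value of a sum of independent games is the XOR of the component values.
Combined value = 0 ⊕ 7 = 7.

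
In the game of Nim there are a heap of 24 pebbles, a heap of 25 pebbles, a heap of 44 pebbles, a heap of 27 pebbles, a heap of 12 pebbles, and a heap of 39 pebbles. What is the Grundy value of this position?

Bitwise XOR of the heap sizes:
  011000  (24)
  011001  (25)
  101100  (44)
  011011  (27)
  001100  (12)
  100111  (39)
  ------
  011101  (29)

29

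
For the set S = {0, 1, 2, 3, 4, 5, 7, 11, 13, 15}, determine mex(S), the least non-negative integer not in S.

6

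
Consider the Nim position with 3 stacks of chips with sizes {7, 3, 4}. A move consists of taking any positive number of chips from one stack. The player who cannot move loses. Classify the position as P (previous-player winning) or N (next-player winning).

P-position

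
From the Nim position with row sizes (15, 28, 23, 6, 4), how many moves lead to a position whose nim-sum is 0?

Compute the nim-sum pairwise:
15 ^ 28 = 19
19 ^ 23 = 4
4 ^ 6 = 2
2 ^ 4 = 6
The overall nim-sum is X = 6. A row of size p has a winning move iff p XOR X < p (reduce it to p XOR X).
  15: 15 XOR 6 = 9 < 15 — winning move (to 9).
  28: 28 XOR 6 = 26 < 28 — winning move (to 26).
  23: 23 XOR 6 = 17 < 23 — winning move (to 17).
  6: 6 XOR 6 = 0 < 6 — winning move (to 0).
  4: 4 XOR 6 = 2 < 4 — winning move (to 2).
That gives 5 winning moves.

5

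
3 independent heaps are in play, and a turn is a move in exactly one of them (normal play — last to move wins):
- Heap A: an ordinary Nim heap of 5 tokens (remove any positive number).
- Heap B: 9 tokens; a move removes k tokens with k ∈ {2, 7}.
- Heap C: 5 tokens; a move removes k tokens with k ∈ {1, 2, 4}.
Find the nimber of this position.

7

Heap A is a plain Nim heap of size 5, so its Grundy value is 5.
Grundy values for heap B (subtraction set {2, 7}):
g(0) = mex{} = 0
g(1) = mex{} = 0
g(2) = mex{0} = 1
g(3) = mex{0} = 1
g(4) = mex{1} = 0
g(5) = mex{1} = 0
g(6) = mex{0} = 1
g(7) = mex{0} = 1
g(8) = mex{0,1} = 2
g(9) = mex{1} = 0
So g(9) = 0.
Build the Grundy sequence for heap C with g(k) = mex{g(k−s) : s ∈ {1, 2, 4}, s ≤ k}:
g(0) = mex{} = 0
g(1) = mex{0} = 1
g(2) = mex{0,1} = 2
g(3) = mex{1,2} = 0
g(4) = mex{0,2} = 1
g(5) = mex{0,1} = 2
So g(5) = 2.
The value of a disjunctive sum is the nim-sum of the parts.
Combined value = 5 XOR 0 XOR 2 = 7.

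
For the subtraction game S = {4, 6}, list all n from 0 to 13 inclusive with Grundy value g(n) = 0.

Build the Grundy sequence with g(k) = mex{g(k−s) : s ∈ {4, 6}, s ≤ k}:
k:     0  1  2  3  4  5  6  7  8  9 10 11 12 13
g(k):  0  0  0  0  1  1  1  1  2  2  0  0  0  0
The P-positions (g = 0) in 0..13 are 0, 1, 2, 3, 10, 11, 12, 13.

0, 1, 2, 3, 10, 11, 12, 13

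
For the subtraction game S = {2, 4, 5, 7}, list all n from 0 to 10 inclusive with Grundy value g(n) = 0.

0, 1, 9, 10

Grundy values for subtraction set {2, 4, 5, 7}:
g(0) = mex{} = 0
g(1) = mex{} = 0
g(2) = mex{0} = 1
g(3) = mex{0} = 1
g(4) = mex{0,1} = 2
g(5) = mex{0,1} = 2
g(6) = mex{0,1,2} = 3
g(7) = mex{0,1,2} = 3
g(8) = mex{0,1,2,3} = 4
g(9) = mex{1,2,3} = 0
g(10) = mex{1,2,3,4} = 0
The P-positions (g = 0) in 0..10 are 0, 1, 9, 10.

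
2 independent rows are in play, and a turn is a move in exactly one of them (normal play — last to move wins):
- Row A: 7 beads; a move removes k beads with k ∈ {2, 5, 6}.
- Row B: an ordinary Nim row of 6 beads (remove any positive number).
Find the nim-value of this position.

Grundy values for row A (subtraction set {2, 5, 6}):
g(0) = mex{} = 0
g(1) = mex{} = 0
g(2) = mex{0} = 1
g(3) = mex{0} = 1
g(4) = mex{1} = 0
g(5) = mex{0,1} = 2
g(6) = mex{0} = 1
g(7) = mex{0,1,2} = 3
So g(7) = 3.
Row B is a plain Nim row of size 6, so its Grundy value is 6.
The value of a disjunctive sum is the nim-sum of the parts.
Combined value = 3 ⊕ 6 = 5.

5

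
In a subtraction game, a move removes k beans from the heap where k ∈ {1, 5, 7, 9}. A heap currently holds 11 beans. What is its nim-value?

1

Compute g(0), g(1), … for moves {1, 5, 7, 9}:
k:     0  1  2  3  4  5  6  7  8  9 10 11
g(k):  0  1  0  1  0  1  0  1  0  1  0  1
So g(11) = 1.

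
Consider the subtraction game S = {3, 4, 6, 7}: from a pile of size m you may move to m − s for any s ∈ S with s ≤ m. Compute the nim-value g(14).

Grundy values for subtraction set {3, 4, 6, 7}:
k:     0  1  2  3  4  5  6  7  8  9 10 11 12 13 14
g(k):  0  0  0  1  1  1  2  2  2  3  0  0  0  1  1
So g(14) = 1.

1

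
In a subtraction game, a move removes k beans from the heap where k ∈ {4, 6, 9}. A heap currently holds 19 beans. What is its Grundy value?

Grundy values for subtraction set {4, 6, 9}:
k:     0  1  2  3  4  5  6  7  8  9 10 11 12 13 14 15 16 17 18 19
g(k):  0  0  0  0  1  1  1  1  2  2  2  2  3  0  0  0  0  1  1  1
So g(19) = 1.

1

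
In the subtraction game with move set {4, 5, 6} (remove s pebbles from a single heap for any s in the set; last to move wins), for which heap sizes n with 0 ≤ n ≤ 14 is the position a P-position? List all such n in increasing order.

Grundy values for subtraction set {4, 5, 6}:
k:     0  1  2  3  4  5  6  7  8  9 10 11 12 13 14
g(k):  0  0  0  0  1  1  1  1  2  2  0  0  0  0  1
The P-positions (g = 0) in 0..14 are 0, 1, 2, 3, 10, 11, 12, 13.

0, 1, 2, 3, 10, 11, 12, 13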